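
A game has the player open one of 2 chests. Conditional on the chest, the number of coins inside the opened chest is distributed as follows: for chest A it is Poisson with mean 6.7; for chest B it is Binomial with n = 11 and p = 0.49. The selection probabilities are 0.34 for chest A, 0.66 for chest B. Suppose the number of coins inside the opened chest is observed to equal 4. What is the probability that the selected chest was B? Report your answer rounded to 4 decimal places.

Likelihoods P(X=4 | ·): A: 0.103351; B: 0.170722.
Posterior ∝ prior × likelihood. Numerator for B: 0.66·0.170722 = 0.112677.
Normalizing constant: 0.34·0.103351 + 0.66·0.170722 = 0.147816.
P(B | observation) = 0.112677 / 0.147816 = 0.762276.

0.7623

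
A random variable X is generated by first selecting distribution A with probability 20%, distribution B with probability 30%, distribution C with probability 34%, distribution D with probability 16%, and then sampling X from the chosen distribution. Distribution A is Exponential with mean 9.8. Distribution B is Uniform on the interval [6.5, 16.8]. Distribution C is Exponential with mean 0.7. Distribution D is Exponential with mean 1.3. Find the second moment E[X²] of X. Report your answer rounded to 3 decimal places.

82.659

For each component E[X²] = Var + (mean)², giving A: 192.08; B: 144.563; C: 0.98; D: 3.38.
Overall E[X²] = 0.2·192.08 + 0.3·144.563 + 0.34·0.98 + 0.16·3.38 = 82.659.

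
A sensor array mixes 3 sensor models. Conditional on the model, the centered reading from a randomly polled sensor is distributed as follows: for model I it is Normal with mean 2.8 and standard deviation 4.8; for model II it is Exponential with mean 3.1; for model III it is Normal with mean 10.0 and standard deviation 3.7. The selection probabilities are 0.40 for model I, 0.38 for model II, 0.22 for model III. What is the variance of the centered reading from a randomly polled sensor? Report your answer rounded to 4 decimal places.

Per component, I: μ=2.8, E[X²]=30.88; II: μ=3.1, E[X²]=19.22; III: μ=10, E[X²]=113.69.
E[X] = 0.4·2.8 + 0.38·3.1 + 0.22·10 = 4.498.
E[X²] = 0.4·30.88 + 0.38·19.22 + 0.22·113.69 = 44.6674.
Var(X) = E[X²] − (E[X])² = 44.6674 − 20.232 = 24.4354.

24.4354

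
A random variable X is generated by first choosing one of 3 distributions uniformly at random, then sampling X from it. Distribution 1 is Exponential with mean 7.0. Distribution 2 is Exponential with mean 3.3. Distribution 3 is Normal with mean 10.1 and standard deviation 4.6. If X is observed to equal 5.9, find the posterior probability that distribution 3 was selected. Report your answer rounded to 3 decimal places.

Likelihoods f(5.9 | ·): 1: 0.061497; 2: 0.0507014; 3: 0.0571647.
Posterior ∝ prior × likelihood. Numerator for 3: 0.333333·0.0571647 = 0.0190549.
Normalizing constant: 0.333333·0.061497 + 0.333333·0.0507014 + 0.333333·0.0571647 = 0.0564544.
P(3 | observation) = 0.0190549 / 0.0564544 = 0.337527.

0.338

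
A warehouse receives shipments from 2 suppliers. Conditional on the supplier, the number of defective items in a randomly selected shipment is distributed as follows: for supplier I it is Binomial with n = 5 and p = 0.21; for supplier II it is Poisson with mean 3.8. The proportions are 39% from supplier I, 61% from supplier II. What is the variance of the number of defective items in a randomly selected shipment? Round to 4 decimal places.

4.4406

Per component, I: μ=1.05, E[X²]=1.932; II: μ=3.8, E[X²]=18.24.
E[X] = 0.39·1.05 + 0.61·3.8 = 2.7275.
E[X²] = 0.39·1.932 + 0.61·18.24 = 11.8799.
Var(X) = E[X²] − (E[X])² = 11.8799 − 7.43926 = 4.44062.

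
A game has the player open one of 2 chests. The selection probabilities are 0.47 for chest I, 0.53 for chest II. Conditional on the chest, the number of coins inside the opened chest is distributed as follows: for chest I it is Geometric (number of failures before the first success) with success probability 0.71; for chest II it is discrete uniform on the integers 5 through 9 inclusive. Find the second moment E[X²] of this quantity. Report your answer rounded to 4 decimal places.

For each component E[X²] = Var + (mean)², giving I: 0.742115; II: 51.
Overall E[X²] = 0.47·0.742115 + 0.53·51 = 27.3788.

27.3788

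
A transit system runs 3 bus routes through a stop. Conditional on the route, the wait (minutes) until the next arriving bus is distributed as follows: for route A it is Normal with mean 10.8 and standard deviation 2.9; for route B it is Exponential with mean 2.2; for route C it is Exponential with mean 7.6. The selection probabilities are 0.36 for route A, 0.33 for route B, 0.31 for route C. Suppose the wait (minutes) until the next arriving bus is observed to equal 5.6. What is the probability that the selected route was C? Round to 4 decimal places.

Likelihoods f(5.6 | ·): A: 0.0275636; B: 0.0356534; C: 0.0629767.
Posterior ∝ prior × likelihood. Numerator for C: 0.31·0.0629767 = 0.0195228.
Normalizing constant: 0.36·0.0275636 + 0.33·0.0356534 + 0.31·0.0629767 = 0.0412113.
P(C | observation) = 0.0195228 / 0.0412113 = 0.473724.

0.4737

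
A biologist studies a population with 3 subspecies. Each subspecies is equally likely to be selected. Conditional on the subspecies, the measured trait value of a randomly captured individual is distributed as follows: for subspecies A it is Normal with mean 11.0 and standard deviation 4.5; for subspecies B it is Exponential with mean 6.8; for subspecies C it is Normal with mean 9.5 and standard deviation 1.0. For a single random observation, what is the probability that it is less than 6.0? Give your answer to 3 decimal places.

Conditional on each subspecies, P(X < 6.0): A: 0.13326; B: 0.586192; C: 0.000232629.
By total probability, P(X < 6.0) = 0.333333·0.13326 + 0.333333·0.586192 + 0.333333·0.000232629 = 0.239895.

0.240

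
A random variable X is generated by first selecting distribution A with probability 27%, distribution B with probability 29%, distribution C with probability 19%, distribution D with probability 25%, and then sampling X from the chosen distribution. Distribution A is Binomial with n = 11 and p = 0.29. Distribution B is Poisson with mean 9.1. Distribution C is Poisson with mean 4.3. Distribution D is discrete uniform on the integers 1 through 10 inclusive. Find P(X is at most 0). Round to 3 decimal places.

Conditional on each component, P(X ≤ 0): A: 0.0231122; B: 0.000111666; C: 0.0135686; D: 0.
By total probability, P(X ≤ 0) = 0.27·0.0231122 + 0.29·0.000111666 + 0.19·0.0135686 + 0.25·0 = 0.00885071.

0.009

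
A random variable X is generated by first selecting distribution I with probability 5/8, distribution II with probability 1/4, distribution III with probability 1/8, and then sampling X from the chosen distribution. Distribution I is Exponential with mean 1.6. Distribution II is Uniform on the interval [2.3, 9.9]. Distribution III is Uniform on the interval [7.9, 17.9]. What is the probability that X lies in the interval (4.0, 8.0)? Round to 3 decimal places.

Conditional on each component, P(4.0 < X < 8.0): I: 0.0753471; II: 0.526316; III: 0.01.
By total probability, P(4.0 < X < 8.0) = 0.625·0.0753471 + 0.25·0.526316 + 0.125·0.01 = 0.179921.

0.180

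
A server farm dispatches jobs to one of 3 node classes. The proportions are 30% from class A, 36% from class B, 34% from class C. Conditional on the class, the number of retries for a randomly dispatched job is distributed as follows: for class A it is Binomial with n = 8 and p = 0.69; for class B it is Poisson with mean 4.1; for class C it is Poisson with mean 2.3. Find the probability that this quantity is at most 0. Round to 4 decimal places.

Conditional on each class, P(X ≤ 0): A: 8.52891e-05; B: 0.0165727; C: 0.100259.
By total probability, P(X ≤ 0) = 0.3·8.52891e-05 + 0.36·0.0165727 + 0.34·0.100259 = 0.0400798.

0.0401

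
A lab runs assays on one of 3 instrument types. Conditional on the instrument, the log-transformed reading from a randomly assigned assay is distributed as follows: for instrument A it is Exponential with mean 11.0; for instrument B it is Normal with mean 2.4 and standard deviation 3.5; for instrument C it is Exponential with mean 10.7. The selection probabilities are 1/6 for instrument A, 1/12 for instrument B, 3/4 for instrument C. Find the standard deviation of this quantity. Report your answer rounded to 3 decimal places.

Per component, A: μ=11, E[X²]=242; B: μ=2.4, E[X²]=18.01; C: μ=10.7, E[X²]=228.98.
E[X] = 0.166667·11 + 0.0833333·2.4 + 0.75·10.7 = 10.0583.
E[X²] = 0.166667·242 + 0.0833333·18.01 + 0.75·228.98 = 213.569.
Var(X) = E[X²] − (E[X])² = 213.569 − 101.17 = 112.399.
SD(X) = √112.399 = 10.6018.

10.602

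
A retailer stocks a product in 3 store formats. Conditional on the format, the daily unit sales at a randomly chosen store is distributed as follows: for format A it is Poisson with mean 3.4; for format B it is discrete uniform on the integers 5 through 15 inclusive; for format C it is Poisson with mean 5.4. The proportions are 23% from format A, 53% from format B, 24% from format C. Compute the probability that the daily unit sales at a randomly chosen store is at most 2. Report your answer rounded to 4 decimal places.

0.1009

Conditional on each format, P(X ≤ 2): A: 0.33974; B: 0; C: 0.0947579.
By total probability, P(X ≤ 2) = 0.23·0.33974 + 0.53·0 + 0.24·0.0947579 = 0.100882.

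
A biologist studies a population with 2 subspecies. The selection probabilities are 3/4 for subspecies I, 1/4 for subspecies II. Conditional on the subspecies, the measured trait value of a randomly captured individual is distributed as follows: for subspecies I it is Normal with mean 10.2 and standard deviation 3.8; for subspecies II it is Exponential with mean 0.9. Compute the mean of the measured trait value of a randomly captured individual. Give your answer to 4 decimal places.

Component means — I: 10.2; II: 0.9.
E[X] = 0.75·10.2 + 0.25·0.9 = 7.875.

7.8750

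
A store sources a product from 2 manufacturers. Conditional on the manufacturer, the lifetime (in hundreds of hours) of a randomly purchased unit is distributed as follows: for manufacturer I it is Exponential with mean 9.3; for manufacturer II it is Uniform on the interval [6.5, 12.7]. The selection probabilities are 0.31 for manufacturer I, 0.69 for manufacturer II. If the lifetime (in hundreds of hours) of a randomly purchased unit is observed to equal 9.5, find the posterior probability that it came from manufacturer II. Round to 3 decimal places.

Likelihoods f(9.5 | ·): I: 0.0387153; II: 0.16129.
Posterior ∝ prior × likelihood. Numerator for II: 0.69·0.16129 = 0.11129.
Normalizing constant: 0.31·0.0387153 + 0.69·0.16129 = 0.123292.
P(II | observation) = 0.11129 / 0.123292 = 0.902656.

0.903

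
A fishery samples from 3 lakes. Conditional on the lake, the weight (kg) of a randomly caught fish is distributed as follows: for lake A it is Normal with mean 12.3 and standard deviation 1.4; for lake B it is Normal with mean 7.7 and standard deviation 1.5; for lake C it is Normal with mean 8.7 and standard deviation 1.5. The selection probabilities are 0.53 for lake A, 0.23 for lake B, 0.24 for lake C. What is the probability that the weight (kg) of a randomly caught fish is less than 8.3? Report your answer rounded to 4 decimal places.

Conditional on each lake, P(X < 8.3): A: 0.00213737; B: 0.655422; C: 0.394863.
By total probability, P(X < 8.3) = 0.53·0.00213737 + 0.23·0.655422 + 0.24·0.394863 = 0.246647.

0.2466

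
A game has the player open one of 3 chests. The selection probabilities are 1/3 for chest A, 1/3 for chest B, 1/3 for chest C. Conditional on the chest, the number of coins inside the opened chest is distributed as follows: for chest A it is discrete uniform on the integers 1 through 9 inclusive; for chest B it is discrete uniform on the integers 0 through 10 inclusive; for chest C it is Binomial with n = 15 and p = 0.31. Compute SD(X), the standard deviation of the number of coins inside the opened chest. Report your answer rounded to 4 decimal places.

2.5792

Per component, A: μ=5, E[X²]=31.6667; B: μ=5, E[X²]=35; C: μ=4.65, E[X²]=24.831.
E[X] = 0.333333·5 + 0.333333·5 + 0.333333·4.65 = 4.88333.
E[X²] = 0.333333·31.6667 + 0.333333·35 + 0.333333·24.831 = 30.4992.
Var(X) = E[X²] − (E[X])² = 30.4992 − 23.8469 = 6.65228.
SD(X) = √6.65228 = 2.5792.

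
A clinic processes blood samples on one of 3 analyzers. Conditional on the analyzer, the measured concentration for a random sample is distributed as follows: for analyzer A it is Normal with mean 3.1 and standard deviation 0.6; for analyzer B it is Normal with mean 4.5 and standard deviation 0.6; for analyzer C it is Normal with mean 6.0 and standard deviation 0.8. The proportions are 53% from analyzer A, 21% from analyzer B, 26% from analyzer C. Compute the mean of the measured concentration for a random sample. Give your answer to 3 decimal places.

Component means — A: 3.1; B: 4.5; C: 6.
E[X] = 0.53·3.1 + 0.21·4.5 + 0.26·6 = 4.148.

4.148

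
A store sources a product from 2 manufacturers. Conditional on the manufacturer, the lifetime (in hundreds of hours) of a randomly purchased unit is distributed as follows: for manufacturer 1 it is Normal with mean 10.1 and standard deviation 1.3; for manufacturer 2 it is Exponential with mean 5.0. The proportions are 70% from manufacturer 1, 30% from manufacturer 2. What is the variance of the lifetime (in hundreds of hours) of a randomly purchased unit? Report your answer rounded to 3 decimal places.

Per component, 1: μ=10.1, E[X²]=103.7; 2: μ=5, E[X²]=50.
E[X] = 0.7·10.1 + 0.3·5 = 8.57.
E[X²] = 0.7·103.7 + 0.3·50 = 87.59.
Var(X) = E[X²] − (E[X])² = 87.59 − 73.4449 = 14.1451.

14.145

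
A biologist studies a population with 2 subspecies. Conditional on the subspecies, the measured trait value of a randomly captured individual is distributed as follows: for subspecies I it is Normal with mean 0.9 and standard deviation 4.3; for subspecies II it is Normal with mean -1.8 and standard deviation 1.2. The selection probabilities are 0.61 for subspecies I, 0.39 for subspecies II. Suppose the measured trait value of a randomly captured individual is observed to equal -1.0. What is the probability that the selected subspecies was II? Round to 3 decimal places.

Likelihoods f(-1.0 | ·): I: 0.0841484; II: 0.266207.
Posterior ∝ prior × likelihood. Numerator for II: 0.39·0.266207 = 0.103821.
Normalizing constant: 0.61·0.0841484 + 0.39·0.266207 = 0.155151.
P(II | observation) = 0.103821 / 0.155151 = 0.669158.

0.669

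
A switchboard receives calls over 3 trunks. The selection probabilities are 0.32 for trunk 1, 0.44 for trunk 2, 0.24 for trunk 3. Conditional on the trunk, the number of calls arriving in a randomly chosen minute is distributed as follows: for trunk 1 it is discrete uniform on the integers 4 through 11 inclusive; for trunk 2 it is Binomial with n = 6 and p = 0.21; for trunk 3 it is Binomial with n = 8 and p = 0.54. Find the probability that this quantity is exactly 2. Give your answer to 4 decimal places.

Conditional on each trunk, P(X = 2): 1: 0; 2: 0.257655; 3: 0.0773557.
By total probability, P(X = 2) = 0.32·0 + 0.44·0.257655 + 0.24·0.0773557 = 0.131933.

0.1319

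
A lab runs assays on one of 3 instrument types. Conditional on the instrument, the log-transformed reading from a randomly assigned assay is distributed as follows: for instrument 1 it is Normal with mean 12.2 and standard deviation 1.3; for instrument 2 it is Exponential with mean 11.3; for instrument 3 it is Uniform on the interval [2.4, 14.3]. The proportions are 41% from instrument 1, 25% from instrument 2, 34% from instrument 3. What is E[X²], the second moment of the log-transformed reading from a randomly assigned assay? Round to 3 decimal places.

153.280

For each component E[X²] = Var + (mean)², giving 1: 150.53; 2: 255.38; 3: 81.5233.
Overall E[X²] = 0.41·150.53 + 0.25·255.38 + 0.34·81.5233 = 153.28.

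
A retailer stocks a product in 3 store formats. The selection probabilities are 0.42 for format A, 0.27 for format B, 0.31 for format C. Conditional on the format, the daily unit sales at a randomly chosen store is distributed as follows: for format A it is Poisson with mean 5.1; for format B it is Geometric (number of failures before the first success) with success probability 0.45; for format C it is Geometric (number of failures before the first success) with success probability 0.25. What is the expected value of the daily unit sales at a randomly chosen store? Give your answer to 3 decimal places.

3.402

Component means — A: 5.1; B: 1.22222; C: 3.
E[X] = 0.42·5.1 + 0.27·1.22222 + 0.31·3 = 3.402.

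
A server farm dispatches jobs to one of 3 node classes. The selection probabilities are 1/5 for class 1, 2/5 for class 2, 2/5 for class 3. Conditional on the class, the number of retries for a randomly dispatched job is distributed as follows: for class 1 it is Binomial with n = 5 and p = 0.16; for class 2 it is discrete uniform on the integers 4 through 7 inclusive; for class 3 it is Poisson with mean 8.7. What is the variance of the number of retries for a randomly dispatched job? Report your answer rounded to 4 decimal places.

Per component, 1: μ=0.8, E[X²]=1.312; 2: μ=5.5, E[X²]=31.5; 3: μ=8.7, E[X²]=84.39.
E[X] = 0.2·0.8 + 0.4·5.5 + 0.4·8.7 = 5.84.
E[X²] = 0.2·1.312 + 0.4·31.5 + 0.4·84.39 = 46.6184.
Var(X) = E[X²] − (E[X])² = 46.6184 − 34.1056 = 12.5128.

12.5128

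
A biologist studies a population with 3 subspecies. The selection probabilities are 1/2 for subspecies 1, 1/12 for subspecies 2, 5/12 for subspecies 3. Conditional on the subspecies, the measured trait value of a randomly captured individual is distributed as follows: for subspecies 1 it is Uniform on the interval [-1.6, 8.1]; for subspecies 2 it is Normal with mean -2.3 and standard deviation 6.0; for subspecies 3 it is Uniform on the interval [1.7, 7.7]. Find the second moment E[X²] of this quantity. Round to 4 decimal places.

23.0967

For each component E[X²] = Var + (mean)², giving 1: 18.4033; 2: 41.29; 3: 25.09.
Overall E[X²] = 0.5·18.4033 + 0.0833333·41.29 + 0.416667·25.09 = 23.0967.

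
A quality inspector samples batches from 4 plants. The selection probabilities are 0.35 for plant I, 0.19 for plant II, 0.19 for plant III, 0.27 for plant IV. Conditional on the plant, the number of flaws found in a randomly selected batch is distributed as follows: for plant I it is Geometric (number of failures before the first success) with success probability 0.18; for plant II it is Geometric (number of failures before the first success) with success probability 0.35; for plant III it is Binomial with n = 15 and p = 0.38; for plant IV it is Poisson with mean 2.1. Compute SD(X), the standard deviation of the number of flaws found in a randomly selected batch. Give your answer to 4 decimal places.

Per component, I: μ=4.55556, E[X²]=46.0617; II: μ=1.85714, E[X²]=8.7551; III: μ=5.7, E[X²]=36.024; IV: μ=2.1, E[X²]=6.51.
E[X] = 0.35·4.55556 + 0.19·1.85714 + 0.19·5.7 + 0.27·2.1 = 3.5973.
E[X²] = 0.35·46.0617 + 0.19·8.7551 + 0.19·36.024 + 0.27·6.51 = 26.3873.
Var(X) = E[X²] − (E[X])² = 26.3873 − 12.9406 = 13.4468.
SD(X) = √13.4468 = 3.66698.

3.6670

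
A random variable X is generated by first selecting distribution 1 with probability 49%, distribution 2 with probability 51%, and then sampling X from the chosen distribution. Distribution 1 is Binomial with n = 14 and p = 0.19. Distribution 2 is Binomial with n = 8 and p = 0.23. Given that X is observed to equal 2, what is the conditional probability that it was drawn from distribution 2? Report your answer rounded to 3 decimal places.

Likelihoods P(X=2 | ·): 1: 0.262041; 2: 0.308715.
Posterior ∝ prior × likelihood. Numerator for 2: 0.51·0.308715 = 0.157445.
Normalizing constant: 0.49·0.262041 + 0.51·0.308715 = 0.285845.
P(2 | observation) = 0.157445 / 0.285845 = 0.550805.

0.551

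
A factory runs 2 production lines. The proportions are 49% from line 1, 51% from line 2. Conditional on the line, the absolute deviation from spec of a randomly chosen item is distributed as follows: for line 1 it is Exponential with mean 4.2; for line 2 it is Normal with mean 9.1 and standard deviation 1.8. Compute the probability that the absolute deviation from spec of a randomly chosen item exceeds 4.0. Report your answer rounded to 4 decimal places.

0.6979

Conditional on each line, P(X > 4.0): 1: 0.385821; 2: 0.997697.
By total probability, P(X > 4.0) = 0.49·0.385821 + 0.51·0.997697 = 0.697878.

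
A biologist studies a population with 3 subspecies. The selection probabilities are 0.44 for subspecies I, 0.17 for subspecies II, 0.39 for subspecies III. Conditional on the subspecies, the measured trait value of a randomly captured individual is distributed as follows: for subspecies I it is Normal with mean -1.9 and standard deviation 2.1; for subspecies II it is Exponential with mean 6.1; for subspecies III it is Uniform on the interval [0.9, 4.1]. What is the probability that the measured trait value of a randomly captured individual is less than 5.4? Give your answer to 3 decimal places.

Conditional on each subspecies, P(X < 5.4): I: 0.999746; II: 0.587387; III: 1.
By total probability, P(X < 5.4) = 0.44·0.999746 + 0.17·0.587387 + 0.39·1 = 0.929744.

0.930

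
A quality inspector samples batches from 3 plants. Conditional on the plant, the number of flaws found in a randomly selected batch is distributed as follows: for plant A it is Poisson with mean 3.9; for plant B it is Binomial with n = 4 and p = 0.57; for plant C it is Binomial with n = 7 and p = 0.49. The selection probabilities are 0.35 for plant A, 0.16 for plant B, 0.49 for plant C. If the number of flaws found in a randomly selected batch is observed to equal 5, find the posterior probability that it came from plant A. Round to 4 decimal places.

Likelihoods P(X=5 | ·): A: 0.152193; B: 0; C: 0.154291.
Posterior ∝ prior × likelihood. Numerator for A: 0.35·0.152193 = 0.0532674.
Normalizing constant: 0.35·0.152193 + 0.16·0 + 0.49·0.154291 = 0.12887.
P(A | observation) = 0.0532674 / 0.12887 = 0.413342.

0.4133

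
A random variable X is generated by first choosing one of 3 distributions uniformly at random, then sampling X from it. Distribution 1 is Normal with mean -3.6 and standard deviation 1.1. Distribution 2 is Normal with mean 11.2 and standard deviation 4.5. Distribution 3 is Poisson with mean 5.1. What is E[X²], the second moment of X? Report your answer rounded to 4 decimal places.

For each component E[X²] = Var + (mean)², giving 1: 14.17; 2: 145.69; 3: 31.11.
Overall E[X²] = 0.333333·14.17 + 0.333333·145.69 + 0.333333·31.11 = 63.6567.

63.6567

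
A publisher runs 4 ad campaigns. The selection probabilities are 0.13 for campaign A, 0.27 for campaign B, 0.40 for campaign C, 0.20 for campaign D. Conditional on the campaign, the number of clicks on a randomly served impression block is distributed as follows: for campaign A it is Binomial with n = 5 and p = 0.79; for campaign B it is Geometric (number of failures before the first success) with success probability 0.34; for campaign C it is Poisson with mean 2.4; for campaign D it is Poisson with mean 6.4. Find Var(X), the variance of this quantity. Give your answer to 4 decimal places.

6.6883

Per component, A: μ=3.95, E[X²]=16.432; B: μ=1.94118, E[X²]=9.47751; C: μ=2.4, E[X²]=8.16; D: μ=6.4, E[X²]=47.36.
E[X] = 0.13·3.95 + 0.27·1.94118 + 0.4·2.4 + 0.2·6.4 = 3.27762.
E[X²] = 0.13·16.432 + 0.27·9.47751 + 0.4·8.16 + 0.2·47.36 = 17.4311.
Var(X) = E[X²] − (E[X])² = 17.4311 − 10.7428 = 6.68831.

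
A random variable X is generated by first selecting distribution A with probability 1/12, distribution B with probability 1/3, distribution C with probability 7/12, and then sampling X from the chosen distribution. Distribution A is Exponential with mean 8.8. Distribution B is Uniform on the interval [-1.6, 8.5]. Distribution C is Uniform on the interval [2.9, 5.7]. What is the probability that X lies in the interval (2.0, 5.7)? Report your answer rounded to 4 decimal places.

Conditional on each component, P(2.0 < X < 5.7): A: 0.27347; B: 0.366337; C: 1.
By total probability, P(2.0 < X < 5.7) = 0.0833333·0.27347 + 0.333333·0.366337 + 0.583333·1 = 0.728235.

0.7282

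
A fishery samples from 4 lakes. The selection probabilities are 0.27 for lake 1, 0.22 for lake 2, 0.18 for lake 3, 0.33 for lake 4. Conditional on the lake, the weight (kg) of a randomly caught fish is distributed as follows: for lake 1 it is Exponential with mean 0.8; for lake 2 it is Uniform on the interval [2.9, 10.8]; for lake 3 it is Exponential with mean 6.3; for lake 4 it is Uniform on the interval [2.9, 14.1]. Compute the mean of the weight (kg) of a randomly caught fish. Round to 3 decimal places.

Component means — 1: 0.8; 2: 6.85; 3: 6.3; 4: 8.5.
E[X] = 0.27·0.8 + 0.22·6.85 + 0.18·6.3 + 0.33·8.5 = 5.662.

5.662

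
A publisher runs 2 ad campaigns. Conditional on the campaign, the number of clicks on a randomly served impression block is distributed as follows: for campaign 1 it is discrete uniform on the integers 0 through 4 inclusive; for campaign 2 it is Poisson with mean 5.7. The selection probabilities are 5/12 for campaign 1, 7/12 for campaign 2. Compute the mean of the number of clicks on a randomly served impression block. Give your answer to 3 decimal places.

4.158

Component means — 1: 2; 2: 5.7.
E[X] = 0.416667·2 + 0.583333·5.7 = 4.15833.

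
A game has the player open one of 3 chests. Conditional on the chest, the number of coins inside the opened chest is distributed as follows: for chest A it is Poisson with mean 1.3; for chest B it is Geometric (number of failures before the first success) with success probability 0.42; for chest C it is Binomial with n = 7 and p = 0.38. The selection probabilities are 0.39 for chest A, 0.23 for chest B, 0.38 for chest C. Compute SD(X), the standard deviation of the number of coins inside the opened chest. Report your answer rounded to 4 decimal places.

1.5191

Per component, A: μ=1.3, E[X²]=2.99; B: μ=1.38095, E[X²]=5.19501; C: μ=2.66, E[X²]=8.7248.
E[X] = 0.39·1.3 + 0.23·1.38095 + 0.38·2.66 = 1.83542.
E[X²] = 0.39·2.99 + 0.23·5.19501 + 0.38·8.7248 = 5.67638.
Var(X) = E[X²] − (E[X])² = 5.67638 − 3.36876 = 2.30761.
SD(X) = √2.30761 = 1.51908.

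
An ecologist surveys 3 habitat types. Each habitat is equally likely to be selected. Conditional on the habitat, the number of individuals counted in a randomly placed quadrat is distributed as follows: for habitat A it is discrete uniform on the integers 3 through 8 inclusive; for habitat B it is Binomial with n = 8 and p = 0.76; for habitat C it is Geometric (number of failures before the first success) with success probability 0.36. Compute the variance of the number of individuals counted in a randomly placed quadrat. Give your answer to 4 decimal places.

6.7381

Per component, A: μ=5.5, E[X²]=33.1667; B: μ=6.08, E[X²]=38.4256; C: μ=1.77778, E[X²]=8.09877.
E[X] = 0.333333·5.5 + 0.333333·6.08 + 0.333333·1.77778 = 4.45259.
E[X²] = 0.333333·33.1667 + 0.333333·38.4256 + 0.333333·8.09877 = 26.5637.
Var(X) = E[X²] − (E[X])² = 26.5637 − 19.8256 = 6.7381.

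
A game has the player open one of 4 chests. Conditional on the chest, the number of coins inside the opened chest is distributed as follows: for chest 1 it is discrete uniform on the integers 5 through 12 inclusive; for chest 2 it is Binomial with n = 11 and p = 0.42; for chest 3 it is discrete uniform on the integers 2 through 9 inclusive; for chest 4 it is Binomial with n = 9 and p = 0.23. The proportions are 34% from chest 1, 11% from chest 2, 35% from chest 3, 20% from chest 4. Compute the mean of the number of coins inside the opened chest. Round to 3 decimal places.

5.737

Component means — 1: 8.5; 2: 4.62; 3: 5.5; 4: 2.07.
E[X] = 0.34·8.5 + 0.11·4.62 + 0.35·5.5 + 0.2·2.07 = 5.7372.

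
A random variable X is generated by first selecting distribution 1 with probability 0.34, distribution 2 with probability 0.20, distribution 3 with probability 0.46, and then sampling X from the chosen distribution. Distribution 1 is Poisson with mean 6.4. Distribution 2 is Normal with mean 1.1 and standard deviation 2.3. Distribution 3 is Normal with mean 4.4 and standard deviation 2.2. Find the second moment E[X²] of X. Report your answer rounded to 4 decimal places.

For each component E[X²] = Var + (mean)², giving 1: 47.36; 2: 6.5; 3: 24.2.
Overall E[X²] = 0.34·47.36 + 0.2·6.5 + 0.46·24.2 = 28.5344.

28.5344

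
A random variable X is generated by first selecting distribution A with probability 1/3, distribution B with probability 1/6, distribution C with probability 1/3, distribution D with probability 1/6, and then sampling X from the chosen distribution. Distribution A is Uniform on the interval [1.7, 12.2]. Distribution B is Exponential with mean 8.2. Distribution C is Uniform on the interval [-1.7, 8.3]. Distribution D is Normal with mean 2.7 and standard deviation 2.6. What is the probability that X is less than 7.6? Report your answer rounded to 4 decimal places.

0.7597

Conditional on each component, P(X < 7.6): A: 0.561905; B: 0.604193; C: 0.93; D: 0.970259.
By total probability, P(X < 7.6) = 0.333333·0.561905 + 0.166667·0.604193 + 0.333333·0.93 + 0.166667·0.970259 = 0.75971.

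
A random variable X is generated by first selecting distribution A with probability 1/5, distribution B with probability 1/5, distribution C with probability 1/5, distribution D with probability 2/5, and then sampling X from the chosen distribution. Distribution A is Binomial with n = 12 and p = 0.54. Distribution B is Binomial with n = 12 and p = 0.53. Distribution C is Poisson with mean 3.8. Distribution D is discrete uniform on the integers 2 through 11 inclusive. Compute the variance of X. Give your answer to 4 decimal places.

6.3888

Per component, A: μ=6.48, E[X²]=44.9712; B: μ=6.36, E[X²]=43.4388; C: μ=3.8, E[X²]=18.24; D: μ=6.5, E[X²]=50.5.
E[X] = 0.2·6.48 + 0.2·6.36 + 0.2·3.8 + 0.4·6.5 = 5.928.
E[X²] = 0.2·44.9712 + 0.2·43.4388 + 0.2·18.24 + 0.4·50.5 = 41.53.
Var(X) = E[X²] − (E[X])² = 41.53 − 35.1412 = 6.38882.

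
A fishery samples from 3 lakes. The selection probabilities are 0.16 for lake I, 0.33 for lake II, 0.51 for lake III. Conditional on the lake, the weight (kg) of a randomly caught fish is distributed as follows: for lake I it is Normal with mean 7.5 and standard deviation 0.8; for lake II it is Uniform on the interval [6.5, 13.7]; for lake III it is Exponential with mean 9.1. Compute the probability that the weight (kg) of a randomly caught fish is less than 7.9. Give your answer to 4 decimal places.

Conditional on each lake, P(X < 7.9): I: 0.691462; II: 0.194444; III: 0.580265.
By total probability, P(X < 7.9) = 0.16·0.691462 + 0.33·0.194444 + 0.51·0.580265 = 0.470736.

0.4707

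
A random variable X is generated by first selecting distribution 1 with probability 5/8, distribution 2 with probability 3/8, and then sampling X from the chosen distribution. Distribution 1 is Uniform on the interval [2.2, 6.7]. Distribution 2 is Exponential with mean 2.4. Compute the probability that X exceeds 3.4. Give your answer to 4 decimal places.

0.5493

Conditional on each component, P(X > 3.4): 1: 0.733333; 2: 0.242521.
By total probability, P(X > 3.4) = 0.625·0.733333 + 0.375·0.242521 = 0.549279.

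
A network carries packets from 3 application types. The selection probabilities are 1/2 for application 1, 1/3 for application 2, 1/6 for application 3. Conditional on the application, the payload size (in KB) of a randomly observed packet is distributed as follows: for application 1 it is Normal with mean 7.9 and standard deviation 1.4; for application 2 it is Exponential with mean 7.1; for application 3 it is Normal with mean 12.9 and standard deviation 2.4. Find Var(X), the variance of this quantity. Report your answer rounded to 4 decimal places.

Per component, 1: μ=7.9, E[X²]=64.37; 2: μ=7.1, E[X²]=100.82; 3: μ=12.9, E[X²]=172.17.
E[X] = 0.5·7.9 + 0.333333·7.1 + 0.166667·12.9 = 8.46667.
E[X²] = 0.5·64.37 + 0.333333·100.82 + 0.166667·172.17 = 94.4867.
Var(X) = E[X²] − (E[X])² = 94.4867 − 71.6844 = 22.8022.

22.8022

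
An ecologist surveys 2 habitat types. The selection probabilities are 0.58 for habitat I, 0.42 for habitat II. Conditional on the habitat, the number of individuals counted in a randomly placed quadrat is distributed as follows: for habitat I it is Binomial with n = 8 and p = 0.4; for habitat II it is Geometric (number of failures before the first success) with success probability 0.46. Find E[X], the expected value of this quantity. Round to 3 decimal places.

2.349

Component means — I: 3.2; II: 1.17391.
E[X] = 0.58·3.2 + 0.42·1.17391 = 2.34904.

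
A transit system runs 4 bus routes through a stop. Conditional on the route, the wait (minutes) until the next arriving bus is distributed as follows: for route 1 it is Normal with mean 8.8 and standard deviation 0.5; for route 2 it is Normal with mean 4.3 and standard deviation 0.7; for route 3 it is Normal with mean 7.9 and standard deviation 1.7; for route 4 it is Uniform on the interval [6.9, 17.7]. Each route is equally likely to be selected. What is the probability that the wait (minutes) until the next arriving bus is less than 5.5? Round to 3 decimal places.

Conditional on each route, P(X < 5.5): 1: 2.05579e-11; 2: 0.956762; 3: 0.0790096; 4: 0.
By total probability, P(X < 5.5) = 0.25·2.05579e-11 + 0.25·0.956762 + 0.25·0.0790096 + 0.25·0 = 0.258943.

0.259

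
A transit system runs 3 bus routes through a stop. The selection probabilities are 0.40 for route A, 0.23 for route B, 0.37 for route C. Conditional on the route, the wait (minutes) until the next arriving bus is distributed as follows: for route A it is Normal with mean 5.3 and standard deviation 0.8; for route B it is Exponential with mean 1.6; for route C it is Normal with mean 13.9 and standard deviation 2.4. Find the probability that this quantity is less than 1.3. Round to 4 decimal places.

0.1279

Conditional on each route, P(X < 1.3): A: 2.86652e-07; B: 0.556253; C: 7.60496e-08.
By total probability, P(X < 1.3) = 0.4·2.86652e-07 + 0.23·0.556253 + 0.37·7.60496e-08 = 0.127938.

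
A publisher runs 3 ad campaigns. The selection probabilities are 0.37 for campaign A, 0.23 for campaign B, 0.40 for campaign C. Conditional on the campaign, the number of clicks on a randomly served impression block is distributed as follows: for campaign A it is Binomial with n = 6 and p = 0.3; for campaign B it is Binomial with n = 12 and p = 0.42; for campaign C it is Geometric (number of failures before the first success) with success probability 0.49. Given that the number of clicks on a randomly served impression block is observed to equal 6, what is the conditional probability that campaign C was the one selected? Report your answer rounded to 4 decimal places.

0.0717

Likelihoods P(X=6 | ·): A: 0.000729; B: 0.193079; C: 0.00862218.
Posterior ∝ prior × likelihood. Numerator for C: 0.4·0.00862218 = 0.00344887.
Normalizing constant: 0.37·0.000729 + 0.23·0.193079 + 0.4·0.00862218 = 0.0481268.
P(C | observation) = 0.00344887 / 0.0481268 = 0.0716621.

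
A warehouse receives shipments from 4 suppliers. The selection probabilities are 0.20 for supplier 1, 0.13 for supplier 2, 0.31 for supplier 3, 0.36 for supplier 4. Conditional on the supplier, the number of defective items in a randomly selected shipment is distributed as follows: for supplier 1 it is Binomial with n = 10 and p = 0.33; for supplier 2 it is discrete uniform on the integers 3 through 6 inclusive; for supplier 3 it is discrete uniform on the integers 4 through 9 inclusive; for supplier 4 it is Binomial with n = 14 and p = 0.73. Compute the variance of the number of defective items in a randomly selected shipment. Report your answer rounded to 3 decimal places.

Per component, 1: μ=3.3, E[X²]=13.101; 2: μ=4.5, E[X²]=21.5; 3: μ=6.5, E[X²]=45.1667; 4: μ=10.22, E[X²]=107.208.
E[X] = 0.2·3.3 + 0.13·4.5 + 0.31·6.5 + 0.36·10.22 = 6.9392.
E[X²] = 0.2·13.101 + 0.13·21.5 + 0.31·45.1667 + 0.36·107.208 = 58.0117.
Var(X) = E[X²] − (E[X])² = 58.0117 − 48.1525 = 9.85918.

9.859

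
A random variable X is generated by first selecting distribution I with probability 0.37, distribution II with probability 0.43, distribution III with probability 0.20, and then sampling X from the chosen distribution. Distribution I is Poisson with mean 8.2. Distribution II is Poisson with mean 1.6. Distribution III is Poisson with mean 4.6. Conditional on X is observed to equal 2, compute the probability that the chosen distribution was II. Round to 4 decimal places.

Likelihoods P(X=2 | ·): I: 0.00923385; II: 0.258428; III: 0.106348.
Posterior ∝ prior × likelihood. Numerator for II: 0.43·0.258428 = 0.111124.
Normalizing constant: 0.37·0.00923385 + 0.43·0.258428 + 0.2·0.106348 = 0.13581.
P(II | observation) = 0.111124 / 0.13581 = 0.81823.

0.8182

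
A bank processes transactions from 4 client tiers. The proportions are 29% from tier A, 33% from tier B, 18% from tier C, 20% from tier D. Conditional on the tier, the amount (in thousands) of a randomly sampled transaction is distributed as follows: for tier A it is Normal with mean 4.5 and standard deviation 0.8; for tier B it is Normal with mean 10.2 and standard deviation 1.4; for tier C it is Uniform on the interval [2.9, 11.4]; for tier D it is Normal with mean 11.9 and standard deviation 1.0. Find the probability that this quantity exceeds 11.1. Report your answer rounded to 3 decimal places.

Conditional on each tier, P(X > 11.1): A: 0; B: 0.260158; C: 0.0352941; D: 0.788145.
By total probability, P(X > 11.1) = 0.29·0 + 0.33·0.260158 + 0.18·0.0352941 + 0.2·0.788145 = 0.249834.

0.250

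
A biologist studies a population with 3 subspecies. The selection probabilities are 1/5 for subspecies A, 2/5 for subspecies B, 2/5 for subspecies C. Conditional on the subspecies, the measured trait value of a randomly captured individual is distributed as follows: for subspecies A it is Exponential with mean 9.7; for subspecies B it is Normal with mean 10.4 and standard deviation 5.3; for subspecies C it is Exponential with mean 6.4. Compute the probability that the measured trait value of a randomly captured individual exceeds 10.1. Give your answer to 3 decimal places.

Conditional on each subspecies, P(X > 10.1): A: 0.353018; B: 0.52257; C: 0.206362.
By total probability, P(X > 10.1) = 0.2·0.353018 + 0.4·0.52257 + 0.4·0.206362 = 0.362176.

0.362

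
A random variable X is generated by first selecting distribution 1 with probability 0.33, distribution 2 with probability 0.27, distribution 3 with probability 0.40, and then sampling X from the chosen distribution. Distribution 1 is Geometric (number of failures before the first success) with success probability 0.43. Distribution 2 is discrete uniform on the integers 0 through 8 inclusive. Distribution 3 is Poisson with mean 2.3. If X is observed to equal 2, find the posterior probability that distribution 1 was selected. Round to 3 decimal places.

0.253

Likelihoods P(X=2 | ·): 1: 0.139707; 2: 0.111111; 3: 0.265185.
Posterior ∝ prior × likelihood. Numerator for 1: 0.33·0.139707 = 0.0461033.
Normalizing constant: 0.33·0.139707 + 0.27·0.111111 + 0.4·0.265185 = 0.182177.
P(1 | observation) = 0.0461033 / 0.182177 = 0.253069.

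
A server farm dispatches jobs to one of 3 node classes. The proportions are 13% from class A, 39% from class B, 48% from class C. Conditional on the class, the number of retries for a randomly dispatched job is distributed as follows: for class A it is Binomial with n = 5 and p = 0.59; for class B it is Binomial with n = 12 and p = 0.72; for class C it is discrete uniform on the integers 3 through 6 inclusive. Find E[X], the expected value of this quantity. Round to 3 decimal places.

Component means — A: 2.95; B: 8.64; C: 4.5.
E[X] = 0.13·2.95 + 0.39·8.64 + 0.48·4.5 = 5.9131.

5.913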